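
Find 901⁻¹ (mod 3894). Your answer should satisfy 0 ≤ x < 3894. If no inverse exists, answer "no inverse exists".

1759

Run Euclid on (3894, 901):
3894 = 4×901 + 290
901 = 3×290 + 31
290 = 9×31 + 11
31 = 2×11 + 9
11 = 1×9 + 2
9 = 4×2 + 1
2 = 2×1 + 0
The gcd is 1. Working backward:
1 = 9 − 4·2
1 = −4·11 + 5·9
1 = 5·31 − 14·11
1 = −14·290 + 131·31
1 = 131·901 − 407·290
1 = −407·3894 + 1759·901
So 901·1759 ≡ 1 (mod 3894).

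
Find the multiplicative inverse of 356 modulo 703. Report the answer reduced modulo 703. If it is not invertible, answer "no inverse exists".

Extended Euclidean algorithm:
703 = 1×356 + 347
356 = 1×347 + 9
347 = 38×9 + 5
9 = 1×5 + 4
5 = 1×4 + 1
4 = 4×1 + 0
gcd = 1, so the inverse exists. Back-substitute:
1 = 5 − 4
1 = −9 + 2·5
1 = 2·347 − 77·9
1 = −77·356 + 79·347
1 = 79·703 − 156·356
Hence 356⁻¹ ≡ -156 ≡ 547 (mod 703).

547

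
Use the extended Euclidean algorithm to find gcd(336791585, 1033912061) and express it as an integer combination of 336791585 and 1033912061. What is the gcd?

Apply Euclid's algorithm to 1033912061 and 336791585:
1033912061 = 3×336791585 + 23537306
336791585 = 14×23537306 + 7269301
23537306 = 3×7269301 + 1729403
7269301 = 4×1729403 + 351689
1729403 = 4×351689 + 322647
351689 = 1×322647 + 29042
322647 = 11×29042 + 3185
29042 = 9×3185 + 377
3185 = 8×377 + 169
377 = 2×169 + 39
169 = 4×39 + 13
39 = 3×13 + 0
gcd(336791585, 1033912061) = 13.
Working backward:
13 = 169 − 4·39
13 = −4·377 + 9·169
13 = 9·3185 − 76·377
13 = −76·29042 + 693·3185
13 = 693·322647 − 7699·29042
13 = −7699·351689 + 8392·322647
13 = 8392·1729403 − 41267·351689
13 = −41267·7269301 + 173460·1729403
13 = 173460·23537306 − 561647·7269301
13 = −561647·336791585 + 8036518·23537306
13 = 8036518·1033912061 − 24671201·336791585
So 13 = (8036518)·1033912061 + (-24671201)·336791585.

13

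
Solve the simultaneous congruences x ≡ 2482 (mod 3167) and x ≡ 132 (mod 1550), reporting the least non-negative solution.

Write x = 2482 + 3167·k. Then 3167·k ≡ 132 − 2482 ≡ 750 (mod 1550).
Need 3167⁻¹ mod 1550. Extended Euclid on (1550, 67):
1550 = 23*67 + 9
67 = 7*9 + 4
9 = 2*4 + 1
4 = 4*1 + 0
Back-substitute:
1 = 9 − 2·4
1 = −2·67 + 15·9
1 = 15·1550 − 347·67
3167⁻¹ ≡ 1203 (mod 1550), so k ≡ 1203·750 ≡ 150 (mod 1550).
x = 2482 + 3167·150 = 477532.

477532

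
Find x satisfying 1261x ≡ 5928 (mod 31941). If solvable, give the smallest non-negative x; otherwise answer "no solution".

First find gcd(1261, 31941):
31941 = 25×1261 + 416
1261 = 3×416 + 13
416 = 32×13 + 0
gcd = 13 and 13 | 5928, so solutions exist. Divide through by 13: 97x ≡ 456 (mod 2457).
Now find 97⁻¹ mod 2457:
2457 = 25*97 + 32
97 = 3*32 + 1
32 = 32*1 + 0
Back-substitute:
1 = 97 − 3·32
1 = −3·2457 + 76·97
So 97⁻¹ ≡ 76 (mod 2457).
Then x ≡ 76·456 ≡ 258 (mod 2457); the smallest non-negative solution is x = 258.

258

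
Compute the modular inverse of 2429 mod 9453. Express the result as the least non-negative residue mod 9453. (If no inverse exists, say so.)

4421

gcd(9453, 2429) by repeated division:
9453 = 3×2429 + 2166
2429 = 1×2166 + 263
2166 = 8×263 + 62
263 = 4×62 + 15
62 = 4×15 + 2
15 = 7×2 + 1
2 = 2×1 + 0
The gcd is 1. Working backward:
1 = 15 − 7·2
1 = −7·62 + 29·15
1 = 29·263 − 123·62
1 = −123·2166 + 1013·263
1 = 1013·2429 − 1136·2166
1 = −1136·9453 + 4421·2429
So 2429·4421 ≡ 1 (mod 9453).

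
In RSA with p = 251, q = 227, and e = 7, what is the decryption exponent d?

16143

φ(n) = (p−1)(q−1) = 250·226 = 56500.
Need d with 7·d ≡ 1 (mod 56500). Apply the extended Euclidean algorithm:
56500 = 8071*7 + 3
7 = 2*3 + 1
3 = 3*1 + 0
Back-substitute:
1 = 7 − 2·3
1 = −2·56500 + 16143·7
So 7·16143 ≡ 1 (mod 56500), hence d = 16143.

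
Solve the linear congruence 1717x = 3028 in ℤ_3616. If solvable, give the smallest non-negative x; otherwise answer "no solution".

First find gcd(1717, 3616):
3616 = 2×1717 + 182
1717 = 9×182 + 79
182 = 2×79 + 24
79 = 3×24 + 7
24 = 3×7 + 3
7 = 2×3 + 1
3 = 3×1 + 0
gcd = 1, so a unique solution mod 3616 exists.
Back-substitute for the Bézout coefficients:
1 = 7 − 2·3
1 = −2·24 + 7·7
1 = 7·79 − 23·24
1 = −23·182 + 53·79
1 = 53·1717 − 500·182
1 = −500·3616 + 1053·1717
So 1717·(1053) ≡ 1 (mod 3616), giving 1717⁻¹ ≡ 1053.
x ≡ 1717⁻¹·3028 ≡ 1053·3028 ≡ 2788 (mod 3616).

2788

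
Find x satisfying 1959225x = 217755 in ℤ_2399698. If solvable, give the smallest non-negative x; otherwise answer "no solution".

206615

First find gcd(1959225, 2399698):
2399698 = 1×1959225 + 440473
1959225 = 4×440473 + 197333
440473 = 2×197333 + 45807
197333 = 4×45807 + 14105
45807 = 3×14105 + 3492
14105 = 4×3492 + 137
3492 = 25×137 + 67
137 = 2×67 + 3
67 = 22×3 + 1
3 = 3×1 + 0
gcd = 1, so a unique solution mod 2399698 exists.
Back-substitute for the Bézout coefficients:
1 = 67 − 22·3
1 = −22·137 + 45·67
1 = 45·3492 − 1147·137
1 = −1147·14105 + 4633·3492
1 = 4633·45807 − 15046·14105
1 = −15046·197333 + 64817·45807
1 = 64817·440473 − 144680·197333
1 = −144680·1959225 + 643537·440473
1 = 643537·2399698 − 788217·1959225
So 1959225·(-788217) ≡ 1 (mod 2399698), giving 1959225⁻¹ ≡ 1611481.
x ≡ 1959225⁻¹·217755 ≡ 1611481·217755 ≡ 206615 (mod 2399698).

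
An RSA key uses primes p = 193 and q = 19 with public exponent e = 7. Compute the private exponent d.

φ(n) = (p−1)(q−1) = 192·18 = 3456.
Need d with 7·d ≡ 1 (mod 3456). Apply the extended Euclidean algorithm:
3456 = 493×7 + 5
7 = 1×5 + 2
5 = 2×2 + 1
2 = 2×1 + 0
Back-substitute:
1 = 5 − 2·2
1 = −2·7 + 3·5
1 = 3·3456 − 1481·7
So 7·(-1481) ≡ 1 (mod 3456), hence d ≡ -1481 ≡ 1975 (mod 3456).

1975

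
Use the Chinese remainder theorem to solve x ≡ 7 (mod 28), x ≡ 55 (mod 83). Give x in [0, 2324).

Write x = 7 + 28·k. Then 28·k ≡ 55 − 7 ≡ 48 (mod 83).
Need 28⁻¹ mod 83. Extended Euclid on (83, 28):
83 = 2·28 + 27
28 = 1·27 + 1
27 = 27·1 + 0
Back-substitute:
1 = 28 − 27
1 = −83 + 3·28
28⁻¹ ≡ 3 (mod 83), so k ≡ 3·48 ≡ 61 (mod 83).
x = 7 + 28·61 = 1715.

1715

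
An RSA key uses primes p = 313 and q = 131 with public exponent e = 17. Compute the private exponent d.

21473

φ(n) = (p−1)(q−1) = 312·130 = 40560.
Need d with 17·d ≡ 1 (mod 40560). Apply the extended Euclidean algorithm:
40560 = 2385*17 + 15
17 = 1*15 + 2
15 = 7*2 + 1
2 = 2*1 + 0
Back-substitute:
1 = 15 − 7·2
1 = −7·17 + 8·15
1 = 8·40560 − 19087·17
So 17·(-19087) ≡ 1 (mod 40560), hence d ≡ -19087 ≡ 21473 (mod 40560).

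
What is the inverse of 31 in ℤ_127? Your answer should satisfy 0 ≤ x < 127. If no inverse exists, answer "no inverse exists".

gcd(127, 31) by repeated division:
127 = 4*31 + 3
31 = 10*3 + 1
3 = 3*1 + 0
The gcd is 1. Working backward:
1 = 31 − 10·3
1 = −10·127 + 41·31
So 31·41 ≡ 1 (mod 127).

41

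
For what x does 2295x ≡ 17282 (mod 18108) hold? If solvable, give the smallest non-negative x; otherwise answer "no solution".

no solution

gcd(2295, 18108):
18108 = 7×2295 + 2043
2295 = 1×2043 + 252
2043 = 8×252 + 27
252 = 9×27 + 9
27 = 3×9 + 0
gcd = 9, but 9 ∤ 17282, so the congruence has no solution.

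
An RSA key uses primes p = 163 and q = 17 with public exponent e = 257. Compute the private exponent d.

φ(n) = (p−1)(q−1) = 162·16 = 2592.
Need d with 257·d ≡ 1 (mod 2592). Apply the extended Euclidean algorithm:
2592 = 10*257 + 22
257 = 11*22 + 15
22 = 1*15 + 7
15 = 2*7 + 1
7 = 7*1 + 0
Back-substitute:
1 = 15 − 2·7
1 = −2·22 + 3·15
1 = 3·257 − 35·22
1 = −35·2592 + 353·257
So 257·353 ≡ 1 (mod 2592), hence d = 353.

353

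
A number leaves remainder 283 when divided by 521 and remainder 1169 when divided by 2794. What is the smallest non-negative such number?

Write x = 283 + 521·k. Then 521·k ≡ 1169 − 283 ≡ 886 (mod 2794).
Need 521⁻¹ mod 2794. Extended Euclid on (2794, 521):
2794 = 5*521 + 189
521 = 2*189 + 143
189 = 1*143 + 46
143 = 3*46 + 5
46 = 9*5 + 1
5 = 5*1 + 0
Back-substitute:
1 = 46 − 9·5
1 = −9·143 + 28·46
1 = 28·189 − 37·143
1 = −37·521 + 102·189
1 = 102·2794 − 547·521
521⁻¹ ≡ 2247 (mod 2794), so k ≡ 2247·886 ≡ 1514 (mod 2794).
x = 283 + 521·1514 = 789077.

789077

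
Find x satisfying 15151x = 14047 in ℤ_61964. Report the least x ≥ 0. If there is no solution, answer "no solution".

First find gcd(15151, 61964):
61964 = 4×15151 + 1360
15151 = 11×1360 + 191
1360 = 7×191 + 23
191 = 8×23 + 7
23 = 3×7 + 2
7 = 3×2 + 1
2 = 2×1 + 0
gcd = 1, so a unique solution mod 61964 exists.
Back-substitute for the Bézout coefficients:
1 = 7 − 3·2
1 = −3·23 + 10·7
1 = 10·191 − 83·23
1 = −83·1360 + 591·191
1 = 591·15151 − 6584·1360
1 = −6584·61964 + 26927·15151
So 15151·(26927) ≡ 1 (mod 61964), giving 15151⁻¹ ≡ 26927.
x ≡ 15151⁻¹·14047 ≡ 26927·14047 ≡ 15313 (mod 61964).

15313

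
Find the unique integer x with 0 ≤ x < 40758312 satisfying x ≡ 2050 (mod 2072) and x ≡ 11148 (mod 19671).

23183586

Write x = 2050 + 2072·k. Then 2072·k ≡ 11148 − 2050 ≡ 9098 (mod 19671).
Need 2072⁻¹ mod 19671. Extended Euclid on (19671, 2072):
19671 = 9·2072 + 1023
2072 = 2·1023 + 26
1023 = 39·26 + 9
26 = 2·9 + 8
9 = 1·8 + 1
8 = 8·1 + 0
Back-substitute:
1 = 9 − 8
1 = −26 + 3·9
1 = 3·1023 − 118·26
1 = −118·2072 + 239·1023
1 = 239·19671 − 2269·2072
2072⁻¹ ≡ 17402 (mod 19671), so k ≡ 17402·9098 ≡ 11188 (mod 19671).
x = 2050 + 2072·11188 = 23183586.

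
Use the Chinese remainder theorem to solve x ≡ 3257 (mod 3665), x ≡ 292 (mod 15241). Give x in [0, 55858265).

Write x = 3257 + 3665·k. Then 3665·k ≡ 292 − 3257 ≡ 12276 (mod 15241).
Need 3665⁻¹ mod 15241. Extended Euclid on (15241, 3665):
15241 = 4×3665 + 581
3665 = 6×581 + 179
581 = 3×179 + 44
179 = 4×44 + 3
44 = 14×3 + 2
3 = 1×2 + 1
2 = 2×1 + 0
Back-substitute:
1 = 3 − 2
1 = −44 + 15·3
1 = 15·179 − 61·44
1 = −61·581 + 198·179
1 = 198·3665 − 1249·581
1 = −1249·15241 + 5194·3665
3665⁻¹ ≡ 5194 (mod 15241), so k ≡ 5194·12276 ≡ 8441 (mod 15241).
x = 3257 + 3665·8441 = 30939522.

30939522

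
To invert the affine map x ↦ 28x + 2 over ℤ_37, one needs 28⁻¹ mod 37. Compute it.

4

Apply the Euclidean algorithm to 37 and 28:
37 = 1*28 + 9
28 = 3*9 + 1
9 = 9*1 + 0
gcd = 1, so the inverse exists. Back-substitute:
1 = 28 − 3·9
1 = −3·37 + 4·28
So 28·4 ≡ 1 (mod 37).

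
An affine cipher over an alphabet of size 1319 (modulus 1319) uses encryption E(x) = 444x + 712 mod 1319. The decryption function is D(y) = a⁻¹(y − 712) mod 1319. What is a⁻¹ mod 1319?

Run Euclid on (1319, 444):
1319 = 2×444 + 431
444 = 1×431 + 13
431 = 33×13 + 2
13 = 6×2 + 1
2 = 2×1 + 0
gcd = 1, so the inverse exists. Back-substitute:
1 = 13 − 6·2
1 = −6·431 + 199·13
1 = 199·444 − 205·431
1 = −205·1319 + 609·444
So 444·609 ≡ 1 (mod 1319).

609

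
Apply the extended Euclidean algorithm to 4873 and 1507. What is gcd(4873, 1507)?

11

Repeated division:
4873 = 3·1507 + 352
1507 = 4·352 + 99
352 = 3·99 + 55
99 = 1·55 + 44
55 = 1·44 + 11
44 = 4·11 + 0
gcd(4873, 1507) = 11.
Back-substituting:
11 = 55 − 44
11 = −99 + 2·55
11 = 2·352 − 7·99
11 = −7·1507 + 30·352
11 = 30·4873 − 97·1507
So 11 = (30)·4873 + (-97)·1507.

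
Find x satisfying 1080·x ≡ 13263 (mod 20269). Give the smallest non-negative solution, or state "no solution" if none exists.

8514

First find gcd(1080, 20269):
20269 = 18*1080 + 829
1080 = 1*829 + 251
829 = 3*251 + 76
251 = 3*76 + 23
76 = 3*23 + 7
23 = 3*7 + 2
7 = 3*2 + 1
2 = 2*1 + 0
gcd = 1, so a unique solution mod 20269 exists.
Back-substitute for the Bézout coefficients:
1 = 7 − 3·2
1 = −3·23 + 10·7
1 = 10·76 − 33·23
1 = −33·251 + 109·76
1 = 109·829 − 360·251
1 = −360·1080 + 469·829
1 = 469·20269 − 8802·1080
So 1080·(-8802) ≡ 1 (mod 20269), giving 1080⁻¹ ≡ 11467.
x ≡ 1080⁻¹·13263 ≡ 11467·13263 ≡ 8514 (mod 20269).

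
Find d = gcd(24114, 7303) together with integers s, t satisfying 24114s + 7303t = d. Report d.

Repeated division:
24114 = 3*7303 + 2205
7303 = 3*2205 + 688
2205 = 3*688 + 141
688 = 4*141 + 124
141 = 1*124 + 17
124 = 7*17 + 5
17 = 3*5 + 2
5 = 2*2 + 1
2 = 2*1 + 0
gcd(24114, 7303) = 1.
Express as a combination:
1 = 5 − 2·2
1 = −2·17 + 7·5
1 = 7·124 − 51·17
1 = −51·141 + 58·124
1 = 58·688 − 283·141
1 = −283·2205 + 907·688
1 = 907·7303 − 3004·2205
1 = −3004·24114 + 9919·7303
So 1 = (-3004)·24114 + (9919)·7303.

1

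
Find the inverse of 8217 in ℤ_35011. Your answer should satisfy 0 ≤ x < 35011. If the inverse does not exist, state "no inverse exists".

Run Euclid on (35011, 8217):
35011 = 4×8217 + 2143
8217 = 3×2143 + 1788
2143 = 1×1788 + 355
1788 = 5×355 + 13
355 = 27×13 + 4
13 = 3×4 + 1
4 = 4×1 + 0
gcd = 1, so the inverse exists. Back-substitute:
1 = 13 − 3·4
1 = −3·355 + 82·13
1 = 82·1788 − 413·355
1 = −413·2143 + 495·1788
1 = 495·8217 − 1898·2143
1 = −1898·35011 + 8087·8217
So 8217·8087 ≡ 1 (mod 35011).

8087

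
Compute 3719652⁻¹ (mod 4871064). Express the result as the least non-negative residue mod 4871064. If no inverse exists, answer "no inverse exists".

Compute gcd(3719652, 4871064):
4871064 = 1*3719652 + 1151412
3719652 = 3*1151412 + 265416
1151412 = 4*265416 + 89748
265416 = 2*89748 + 85920
89748 = 1*85920 + 3828
85920 = 22*3828 + 1704
3828 = 2*1704 + 420
1704 = 4*420 + 24
420 = 17*24 + 12
24 = 2*12 + 0
gcd(3719652, 4871064) = 12 ≠ 1, so 3719652 has no multiplicative inverse modulo 4871064.

no inverse exists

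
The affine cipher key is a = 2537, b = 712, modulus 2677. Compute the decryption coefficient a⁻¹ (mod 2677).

gcd(2677, 2537) by repeated division:
2677 = 1·2537 + 140
2537 = 18·140 + 17
140 = 8·17 + 4
17 = 4·4 + 1
4 = 4·1 + 0
Since gcd(2537, 2677) = 1, back-substitute to write 1 as a combination:
1 = 17 − 4·4
1 = −4·140 + 33·17
1 = 33·2537 − 598·140
1 = −598·2677 + 631·2537
So 2537·631 ≡ 1 (mod 2677).

631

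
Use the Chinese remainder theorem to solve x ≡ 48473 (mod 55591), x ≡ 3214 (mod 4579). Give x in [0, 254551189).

222579246

Write x = 48473 + 55591·k. Then 55591·k ≡ 3214 − 48473 ≡ 531 (mod 4579).
Need 55591⁻¹ mod 4579. Extended Euclid on (4579, 643):
4579 = 7×643 + 78
643 = 8×78 + 19
78 = 4×19 + 2
19 = 9×2 + 1
2 = 2×1 + 0
Back-substitute:
1 = 19 − 9·2
1 = −9·78 + 37·19
1 = 37·643 − 305·78
1 = −305·4579 + 2172·643
55591⁻¹ ≡ 2172 (mod 4579), so k ≡ 2172·531 ≡ 4003 (mod 4579).
x = 48473 + 55591·4003 = 222579246.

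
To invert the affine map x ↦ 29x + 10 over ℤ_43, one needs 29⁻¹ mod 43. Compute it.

3

gcd(43, 29) by repeated division:
43 = 1·29 + 14
29 = 2·14 + 1
14 = 14·1 + 0
The gcd is 1. Working backward:
1 = 29 − 2·14
1 = −2·43 + 3·29
So 29·3 ≡ 1 (mod 43).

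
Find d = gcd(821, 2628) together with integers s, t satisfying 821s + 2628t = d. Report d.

1

Euclidean algorithm:
2628 = 3·821 + 165
821 = 4·165 + 161
165 = 1·161 + 4
161 = 40·4 + 1
4 = 4·1 + 0
gcd(821, 2628) = 1.
Express as a combination:
1 = 161 − 40·4
1 = −40·165 + 41·161
1 = 41·821 − 204·165
1 = −204·2628 + 653·821
So 1 = (-204)·2628 + (653)·821.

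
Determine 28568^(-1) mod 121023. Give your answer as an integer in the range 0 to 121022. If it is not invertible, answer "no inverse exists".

Apply the Euclidean algorithm to 121023 and 28568:
121023 = 4*28568 + 6751
28568 = 4*6751 + 1564
6751 = 4*1564 + 495
1564 = 3*495 + 79
495 = 6*79 + 21
79 = 3*21 + 16
21 = 1*16 + 5
16 = 3*5 + 1
5 = 5*1 + 0
Since gcd(28568, 121023) = 1, back-substitute to write 1 as a combination:
1 = 16 − 3·5
1 = −3·21 + 4·16
1 = 4·79 − 15·21
1 = −15·495 + 94·79
1 = 94·1564 − 297·495
1 = −297·6751 + 1282·1564
1 = 1282·28568 − 5425·6751
1 = −5425·121023 + 22982·28568
So 28568·22982 ≡ 1 (mod 121023).

22982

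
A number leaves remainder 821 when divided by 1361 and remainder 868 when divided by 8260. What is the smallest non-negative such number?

Write x = 821 + 1361·k. Then 1361·k ≡ 868 − 821 ≡ 47 (mod 8260).
Need 1361⁻¹ mod 8260. Extended Euclid on (8260, 1361):
8260 = 6*1361 + 94
1361 = 14*94 + 45
94 = 2*45 + 4
45 = 11*4 + 1
4 = 4*1 + 0
Back-substitute:
1 = 45 − 11·4
1 = −11·94 + 23·45
1 = 23·1361 − 333·94
1 = −333·8260 + 2021·1361
1361⁻¹ ≡ 2021 (mod 8260), so k ≡ 2021·47 ≡ 4127 (mod 8260).
x = 821 + 1361·4127 = 5617668.

5617668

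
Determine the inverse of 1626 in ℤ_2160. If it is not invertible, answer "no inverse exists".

Euclidean algorithm on 2160, 1626:
2160 = 1*1626 + 534
1626 = 3*534 + 24
534 = 22*24 + 6
24 = 4*6 + 0
The gcd is 6, not 1, hence no inverse exists.

no inverse exists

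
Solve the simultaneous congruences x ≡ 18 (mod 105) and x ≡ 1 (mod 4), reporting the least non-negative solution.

333

Write x = 18 + 105·k. Then 105·k ≡ 1 − 18 ≡ 3 (mod 4).
Need 105⁻¹ mod 4. Extended Euclid on (4, 1):
4 = 4·1 + 0
105⁻¹ ≡ 1 (mod 4), so k ≡ 1·3 ≡ 3 (mod 4).
x = 18 + 105·3 = 333.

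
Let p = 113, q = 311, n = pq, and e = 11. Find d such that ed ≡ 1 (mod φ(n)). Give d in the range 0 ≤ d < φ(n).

φ(n) = (p−1)(q−1) = 112·310 = 34720.
Need d with 11·d ≡ 1 (mod 34720). Apply the extended Euclidean algorithm:
34720 = 3156*11 + 4
11 = 2*4 + 3
4 = 1*3 + 1
3 = 3*1 + 0
Back-substitute:
1 = 4 − 3
1 = −11 + 3·4
1 = 3·34720 − 9469·11
So 11·(-9469) ≡ 1 (mod 34720), hence d ≡ -9469 ≡ 25251 (mod 34720).

25251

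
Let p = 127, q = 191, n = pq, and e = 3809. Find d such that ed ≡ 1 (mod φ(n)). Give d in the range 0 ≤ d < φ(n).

13469

φ(n) = (p−1)(q−1) = 126·190 = 23940.
Need d with 3809·d ≡ 1 (mod 23940). Apply the extended Euclidean algorithm:
23940 = 6×3809 + 1086
3809 = 3×1086 + 551
1086 = 1×551 + 535
551 = 1×535 + 16
535 = 33×16 + 7
16 = 2×7 + 2
7 = 3×2 + 1
2 = 2×1 + 0
Back-substitute:
1 = 7 − 3·2
1 = −3·16 + 7·7
1 = 7·535 − 234·16
1 = −234·551 + 241·535
1 = 241·1086 − 475·551
1 = −475·3809 + 1666·1086
1 = 1666·23940 − 10471·3809
So 3809·(-10471) ≡ 1 (mod 23940), hence d ≡ -10471 ≡ 13469 (mod 23940).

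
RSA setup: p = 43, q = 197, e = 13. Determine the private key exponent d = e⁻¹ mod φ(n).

2533

φ(n) = (p−1)(q−1) = 42·196 = 8232.
Need d with 13·d ≡ 1 (mod 8232). Apply the extended Euclidean algorithm:
8232 = 633*13 + 3
13 = 4*3 + 1
3 = 3*1 + 0
Back-substitute:
1 = 13 − 4·3
1 = −4·8232 + 2533·13
So 13·2533 ≡ 1 (mod 8232), hence d = 2533.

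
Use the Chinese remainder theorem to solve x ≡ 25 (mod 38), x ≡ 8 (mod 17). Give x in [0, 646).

25

Write x = 25 + 38·k. Then 38·k ≡ 8 − 25 ≡ 0 (mod 17).
Need 38⁻¹ mod 17. Extended Euclid on (17, 4):
17 = 4*4 + 1
4 = 4*1 + 0
Back-substitute:
1 = 17 − 4·4
38⁻¹ ≡ 13 (mod 17), so k ≡ 13·0 ≡ 0 (mod 17).
x = 25 + 38·0 = 25.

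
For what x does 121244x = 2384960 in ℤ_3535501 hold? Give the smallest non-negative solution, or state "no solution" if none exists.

126575

First find gcd(121244, 3535501):
3535501 = 29×121244 + 19425
121244 = 6×19425 + 4694
19425 = 4×4694 + 649
4694 = 7×649 + 151
649 = 4×151 + 45
151 = 3×45 + 16
45 = 2×16 + 13
16 = 1×13 + 3
13 = 4×3 + 1
3 = 3×1 + 0
gcd = 1, so a unique solution mod 3535501 exists.
Back-substitute for the Bézout coefficients:
1 = 13 − 4·3
1 = −4·16 + 5·13
1 = 5·45 − 14·16
1 = −14·151 + 47·45
1 = 47·649 − 202·151
1 = −202·4694 + 1461·649
1 = 1461·19425 − 6046·4694
1 = −6046·121244 + 37737·19425
1 = 37737·3535501 − 1100419·121244
So 121244·(-1100419) ≡ 1 (mod 3535501), giving 121244⁻¹ ≡ 2435082.
x ≡ 121244⁻¹·2384960 ≡ 2435082·2384960 ≡ 126575 (mod 3535501).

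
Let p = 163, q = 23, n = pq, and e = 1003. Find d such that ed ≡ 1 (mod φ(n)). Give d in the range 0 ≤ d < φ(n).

φ(n) = (p−1)(q−1) = 162·22 = 3564.
Need d with 1003·d ≡ 1 (mod 3564). Apply the extended Euclidean algorithm:
3564 = 3·1003 + 555
1003 = 1·555 + 448
555 = 1·448 + 107
448 = 4·107 + 20
107 = 5·20 + 7
20 = 2·7 + 6
7 = 1·6 + 1
6 = 6·1 + 0
Back-substitute:
1 = 7 − 6
1 = −20 + 3·7
1 = 3·107 − 16·20
1 = −16·448 + 67·107
1 = 67·555 − 83·448
1 = −83·1003 + 150·555
1 = 150·3564 − 533·1003
So 1003·(-533) ≡ 1 (mod 3564), hence d ≡ -533 ≡ 3031 (mod 3564).

3031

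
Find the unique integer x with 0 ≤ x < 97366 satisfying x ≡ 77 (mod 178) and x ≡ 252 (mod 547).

Write x = 77 + 178·k. Then 178·k ≡ 252 − 77 ≡ 175 (mod 547).
Need 178⁻¹ mod 547. Extended Euclid on (547, 178):
547 = 3·178 + 13
178 = 13·13 + 9
13 = 1·9 + 4
9 = 2·4 + 1
4 = 4·1 + 0
Back-substitute:
1 = 9 − 2·4
1 = −2·13 + 3·9
1 = 3·178 − 41·13
1 = −41·547 + 126·178
178⁻¹ ≡ 126 (mod 547), so k ≡ 126·175 ≡ 170 (mod 547).
x = 77 + 178·170 = 30337.

30337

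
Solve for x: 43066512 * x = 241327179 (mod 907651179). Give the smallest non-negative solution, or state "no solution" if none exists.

64150977

First find gcd(43066512, 907651179):
907651179 = 21·43066512 + 3254427
43066512 = 13·3254427 + 758961
3254427 = 4·758961 + 218583
758961 = 3·218583 + 103212
218583 = 2·103212 + 12159
103212 = 8·12159 + 5940
12159 = 2·5940 + 279
5940 = 21·279 + 81
279 = 3·81 + 36
81 = 2·36 + 9
36 = 4·9 + 0
gcd = 9 and 9 | 241327179, so solutions exist. Divide through by 9: 4785168x ≡ 26814131 (mod 100850131).
Now find 4785168⁻¹ mod 100850131:
100850131 = 21×4785168 + 361603
4785168 = 13×361603 + 84329
361603 = 4×84329 + 24287
84329 = 3×24287 + 11468
24287 = 2×11468 + 1351
11468 = 8×1351 + 660
1351 = 2×660 + 31
660 = 21×31 + 9
31 = 3×9 + 4
9 = 2×4 + 1
4 = 4×1 + 0
Back-substitute:
1 = 9 − 2·4
1 = −2·31 + 7·9
1 = 7·660 − 149·31
1 = −149·1351 + 305·660
1 = 305·11468 − 2589·1351
1 = −2589·24287 + 5483·11468
1 = 5483·84329 − 19038·24287
1 = −19038·361603 + 81635·84329
1 = 81635·4785168 − 1080293·361603
1 = −1080293·100850131 + 22767788·4785168
So 4785168⁻¹ ≡ 22767788 (mod 100850131).
Then x ≡ 22767788·26814131 ≡ 64150977 (mod 100850131); the smallest non-negative solution is x = 64150977.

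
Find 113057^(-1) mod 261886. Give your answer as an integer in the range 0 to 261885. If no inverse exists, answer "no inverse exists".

139633

Run Euclid on (261886, 113057):
261886 = 2*113057 + 35772
113057 = 3*35772 + 5741
35772 = 6*5741 + 1326
5741 = 4*1326 + 437
1326 = 3*437 + 15
437 = 29*15 + 2
15 = 7*2 + 1
2 = 2*1 + 0
The gcd is 1. Working backward:
1 = 15 − 7·2
1 = −7·437 + 204·15
1 = 204·1326 − 619·437
1 = −619·5741 + 2680·1326
1 = 2680·35772 − 16699·5741
1 = −16699·113057 + 52777·35772
1 = 52777·261886 − 122253·113057
Thus 113057·(-122253) ≡ 1 (mod 261886); reducing, -122253 mod 261886 = 139633.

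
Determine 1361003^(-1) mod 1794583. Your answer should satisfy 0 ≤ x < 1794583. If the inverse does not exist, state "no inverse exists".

no inverse exists

Compute gcd(1361003, 1794583):
1794583 = 1·1361003 + 433580
1361003 = 3·433580 + 60263
433580 = 7·60263 + 11739
60263 = 5·11739 + 1568
11739 = 7·1568 + 763
1568 = 2·763 + 42
763 = 18·42 + 7
42 = 6·7 + 0
gcd(1361003, 1794583) = 7 ≠ 1, so 1361003 has no multiplicative inverse modulo 1794583.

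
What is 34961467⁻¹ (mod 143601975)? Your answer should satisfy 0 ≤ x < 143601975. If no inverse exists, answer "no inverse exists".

139417603

Extended Euclidean algorithm:
143601975 = 4*34961467 + 3756107
34961467 = 9*3756107 + 1156504
3756107 = 3*1156504 + 286595
1156504 = 4*286595 + 10124
286595 = 28*10124 + 3123
10124 = 3*3123 + 755
3123 = 4*755 + 103
755 = 7*103 + 34
103 = 3*34 + 1
34 = 34*1 + 0
Since gcd(34961467, 143601975) = 1, back-substitute to write 1 as a combination:
1 = 103 − 3·34
1 = −3·755 + 22·103
1 = 22·3123 − 91·755
1 = −91·10124 + 295·3123
1 = 295·286595 − 8351·10124
1 = −8351·1156504 + 33699·286595
1 = 33699·3756107 − 109448·1156504
1 = −109448·34961467 + 1018731·3756107
1 = 1018731·143601975 − 4184372·34961467
Thus 34961467·(-4184372) ≡ 1 (mod 143601975); reducing, -4184372 mod 143601975 = 139417603.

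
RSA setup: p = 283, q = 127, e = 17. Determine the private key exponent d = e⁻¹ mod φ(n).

φ(n) = (p−1)(q−1) = 282·126 = 35532.
Need d with 17·d ≡ 1 (mod 35532). Apply the extended Euclidean algorithm:
35532 = 2090×17 + 2
17 = 8×2 + 1
2 = 2×1 + 0
Back-substitute:
1 = 17 − 8·2
1 = −8·35532 + 16721·17
So 17·16721 ≡ 1 (mod 35532), hence d = 16721.

16721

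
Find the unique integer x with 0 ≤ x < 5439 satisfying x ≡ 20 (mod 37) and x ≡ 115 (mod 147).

Write x = 20 + 37·k. Then 37·k ≡ 115 − 20 ≡ 95 (mod 147).
Need 37⁻¹ mod 147. Extended Euclid on (147, 37):
147 = 3·37 + 36
37 = 1·36 + 1
36 = 36·1 + 0
Back-substitute:
1 = 37 − 36
1 = −147 + 4·37
37⁻¹ ≡ 4 (mod 147), so k ≡ 4·95 ≡ 86 (mod 147).
x = 20 + 37·86 = 3202.

3202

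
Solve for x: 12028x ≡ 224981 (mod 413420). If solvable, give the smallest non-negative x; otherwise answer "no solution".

no solution

gcd(12028, 413420):
413420 = 34·12028 + 4468
12028 = 2·4468 + 3092
4468 = 1·3092 + 1376
3092 = 2·1376 + 340
1376 = 4·340 + 16
340 = 21·16 + 4
16 = 4·4 + 0
gcd = 4, but 4 ∤ 224981, so the congruence has no solution.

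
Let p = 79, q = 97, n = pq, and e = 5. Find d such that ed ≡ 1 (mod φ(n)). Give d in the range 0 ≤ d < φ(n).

4493

φ(n) = (p−1)(q−1) = 78·96 = 7488.
Need d with 5·d ≡ 1 (mod 7488). Apply the extended Euclidean algorithm:
7488 = 1497×5 + 3
5 = 1×3 + 2
3 = 1×2 + 1
2 = 2×1 + 0
Back-substitute:
1 = 3 − 2
1 = −5 + 2·3
1 = 2·7488 − 2995·5
So 5·(-2995) ≡ 1 (mod 7488), hence d ≡ -2995 ≡ 4493 (mod 7488).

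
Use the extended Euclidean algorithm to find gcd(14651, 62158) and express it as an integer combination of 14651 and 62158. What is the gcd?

Apply Euclid's algorithm to 62158 and 14651:
62158 = 4*14651 + 3554
14651 = 4*3554 + 435
3554 = 8*435 + 74
435 = 5*74 + 65
74 = 1*65 + 9
65 = 7*9 + 2
9 = 4*2 + 1
2 = 2*1 + 0
gcd(14651, 62158) = 1.
Working backward:
1 = 9 − 4·2
1 = −4·65 + 29·9
1 = 29·74 − 33·65
1 = −33·435 + 194·74
1 = 194·3554 − 1585·435
1 = −1585·14651 + 6534·3554
1 = 6534·62158 − 27721·14651
So 1 = (6534)·62158 + (-27721)·14651.

1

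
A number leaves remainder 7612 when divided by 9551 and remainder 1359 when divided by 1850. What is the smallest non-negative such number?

Write x = 7612 + 9551·k. Then 9551·k ≡ 1359 − 7612 ≡ 1147 (mod 1850).
Need 9551⁻¹ mod 1850. Extended Euclid on (1850, 301):
1850 = 6·301 + 44
301 = 6·44 + 37
44 = 1·37 + 7
37 = 5·7 + 2
7 = 3·2 + 1
2 = 2·1 + 0
Back-substitute:
1 = 7 − 3·2
1 = −3·37 + 16·7
1 = 16·44 − 19·37
1 = −19·301 + 130·44
1 = 130·1850 − 799·301
9551⁻¹ ≡ 1051 (mod 1850), so k ≡ 1051·1147 ≡ 1147 (mod 1850).
x = 7612 + 9551·1147 = 10962609.

10962609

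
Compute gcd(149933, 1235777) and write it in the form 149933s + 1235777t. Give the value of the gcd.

1

Repeated division:
1235777 = 8*149933 + 36313
149933 = 4*36313 + 4681
36313 = 7*4681 + 3546
4681 = 1*3546 + 1135
3546 = 3*1135 + 141
1135 = 8*141 + 7
141 = 20*7 + 1
7 = 7*1 + 0
gcd(149933, 1235777) = 1.
Back-substituting:
1 = 141 − 20·7
1 = −20·1135 + 161·141
1 = 161·3546 − 503·1135
1 = −503·4681 + 664·3546
1 = 664·36313 − 5151·4681
1 = −5151·149933 + 21268·36313
1 = 21268·1235777 − 175295·149933
So 1 = (21268)·1235777 + (-175295)·149933.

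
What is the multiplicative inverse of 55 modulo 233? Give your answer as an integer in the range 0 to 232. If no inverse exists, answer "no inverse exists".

gcd(233, 55) by repeated division:
233 = 4*55 + 13
55 = 4*13 + 3
13 = 4*3 + 1
3 = 3*1 + 0
Since gcd(55, 233) = 1, back-substitute to write 1 as a combination:
1 = 13 − 4·3
1 = −4·55 + 17·13
1 = 17·233 − 72·55
Hence 55⁻¹ ≡ -72 ≡ 161 (mod 233).

161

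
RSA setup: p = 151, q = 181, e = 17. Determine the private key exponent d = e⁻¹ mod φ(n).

φ(n) = (p−1)(q−1) = 150·180 = 27000.
Need d with 17·d ≡ 1 (mod 27000). Apply the extended Euclidean algorithm:
27000 = 1588×17 + 4
17 = 4×4 + 1
4 = 4×1 + 0
Back-substitute:
1 = 17 − 4·4
1 = −4·27000 + 6353·17
So 17·6353 ≡ 1 (mod 27000), hence d = 6353.

6353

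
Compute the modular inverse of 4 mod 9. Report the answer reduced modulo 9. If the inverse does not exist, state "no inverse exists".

7

Apply the Euclidean algorithm to 9 and 4:
9 = 2×4 + 1
4 = 4×1 + 0
Since gcd(4, 9) = 1, back-substitute to write 1 as a combination:
1 = 9 − 2·4
So 4·(-2) ≡ 1 (mod 9), and -2 ≡ 7 (mod 9).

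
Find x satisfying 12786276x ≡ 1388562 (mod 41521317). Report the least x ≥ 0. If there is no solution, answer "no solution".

13713254

First find gcd(12786276, 41521317):
41521317 = 3*12786276 + 3162489
12786276 = 4*3162489 + 136320
3162489 = 23*136320 + 27129
136320 = 5*27129 + 675
27129 = 40*675 + 129
675 = 5*129 + 30
129 = 4*30 + 9
30 = 3*9 + 3
9 = 3*3 + 0
gcd = 3 and 3 | 1388562, so solutions exist. Divide through by 3: 4262092x ≡ 462854 (mod 13840439).
Now find 4262092⁻¹ mod 13840439:
13840439 = 3*4262092 + 1054163
4262092 = 4*1054163 + 45440
1054163 = 23*45440 + 9043
45440 = 5*9043 + 225
9043 = 40*225 + 43
225 = 5*43 + 10
43 = 4*10 + 3
10 = 3*3 + 1
3 = 3*1 + 0
Back-substitute:
1 = 10 − 3·3
1 = −3·43 + 13·10
1 = 13·225 − 68·43
1 = −68·9043 + 2733·225
1 = 2733·45440 − 13733·9043
1 = −13733·1054163 + 318592·45440
1 = 318592·4262092 − 1288101·1054163
1 = −1288101·13840439 + 4182895·4262092
So 4262092⁻¹ ≡ 4182895 (mod 13840439).
Then x ≡ 4182895·462854 ≡ 13713254 (mod 13840439); the smallest non-negative solution is x = 13713254.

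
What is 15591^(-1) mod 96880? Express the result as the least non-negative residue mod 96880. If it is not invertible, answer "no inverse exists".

7991

gcd(96880, 15591) by repeated division:
96880 = 6·15591 + 3334
15591 = 4·3334 + 2255
3334 = 1·2255 + 1079
2255 = 2·1079 + 97
1079 = 11·97 + 12
97 = 8·12 + 1
12 = 12·1 + 0
gcd = 1, so the inverse exists. Back-substitute:
1 = 97 − 8·12
1 = −8·1079 + 89·97
1 = 89·2255 − 186·1079
1 = −186·3334 + 275·2255
1 = 275·15591 − 1286·3334
1 = −1286·96880 + 7991·15591
So 15591·7991 ≡ 1 (mod 96880).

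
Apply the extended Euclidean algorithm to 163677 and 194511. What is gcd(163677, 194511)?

3

Euclidean algorithm:
194511 = 1·163677 + 30834
163677 = 5·30834 + 9507
30834 = 3·9507 + 2313
9507 = 4·2313 + 255
2313 = 9·255 + 18
255 = 14·18 + 3
18 = 6·3 + 0
gcd(163677, 194511) = 3.
Working backward:
3 = 255 − 14·18
3 = −14·2313 + 127·255
3 = 127·9507 − 522·2313
3 = −522·30834 + 1693·9507
3 = 1693·163677 − 8987·30834
3 = −8987·194511 + 10680·163677
So 3 = (-8987)·194511 + (10680)·163677.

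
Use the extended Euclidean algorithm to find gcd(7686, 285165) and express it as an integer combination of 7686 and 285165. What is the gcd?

Repeated division:
285165 = 37×7686 + 783
7686 = 9×783 + 639
783 = 1×639 + 144
639 = 4×144 + 63
144 = 2×63 + 18
63 = 3×18 + 9
18 = 2×9 + 0
gcd(7686, 285165) = 9.
Express as a combination:
9 = 63 − 3·18
9 = −3·144 + 7·63
9 = 7·639 − 31·144
9 = −31·783 + 38·639
9 = 38·7686 − 373·783
9 = −373·285165 + 13839·7686
So 9 = (-373)·285165 + (13839)·7686.

9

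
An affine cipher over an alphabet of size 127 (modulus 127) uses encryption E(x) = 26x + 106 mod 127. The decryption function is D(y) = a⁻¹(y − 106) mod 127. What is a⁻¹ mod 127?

gcd(127, 26) by repeated division:
127 = 4·26 + 23
26 = 1·23 + 3
23 = 7·3 + 2
3 = 1·2 + 1
2 = 2·1 + 0
gcd = 1, so the inverse exists. Back-substitute:
1 = 3 − 2
1 = −23 + 8·3
1 = 8·26 − 9·23
1 = −9·127 + 44·26
So 26·44 ≡ 1 (mod 127).

44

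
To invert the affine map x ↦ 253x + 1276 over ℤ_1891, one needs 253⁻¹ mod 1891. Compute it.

583

Run Euclid on (1891, 253):
1891 = 7·253 + 120
253 = 2·120 + 13
120 = 9·13 + 3
13 = 4·3 + 1
3 = 3·1 + 0
gcd = 1, so the inverse exists. Back-substitute:
1 = 13 − 4·3
1 = −4·120 + 37·13
1 = 37·253 − 78·120
1 = −78·1891 + 583·253
So 253·583 ≡ 1 (mod 1891).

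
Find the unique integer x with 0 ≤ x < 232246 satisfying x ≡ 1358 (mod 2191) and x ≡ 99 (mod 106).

Write x = 1358 + 2191·k. Then 2191·k ≡ 99 − 1358 ≡ 13 (mod 106).
Need 2191⁻¹ mod 106. Extended Euclid on (106, 71):
106 = 1·71 + 35
71 = 2·35 + 1
35 = 35·1 + 0
Back-substitute:
1 = 71 − 2·35
1 = −2·106 + 3·71
2191⁻¹ ≡ 3 (mod 106), so k ≡ 3·13 ≡ 39 (mod 106).
x = 1358 + 2191·39 = 86807.

86807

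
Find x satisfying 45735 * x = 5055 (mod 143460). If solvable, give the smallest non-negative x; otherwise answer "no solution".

5869

First find gcd(45735, 143460):
143460 = 3·45735 + 6255
45735 = 7·6255 + 1950
6255 = 3·1950 + 405
1950 = 4·405 + 330
405 = 1·330 + 75
330 = 4·75 + 30
75 = 2·30 + 15
30 = 2·15 + 0
gcd = 15 and 15 | 5055, so solutions exist. Divide through by 15: 3049x ≡ 337 (mod 9564).
Now find 3049⁻¹ mod 9564:
9564 = 3×3049 + 417
3049 = 7×417 + 130
417 = 3×130 + 27
130 = 4×27 + 22
27 = 1×22 + 5
22 = 4×5 + 2
5 = 2×2 + 1
2 = 2×1 + 0
Back-substitute:
1 = 5 − 2·2
1 = −2·22 + 9·5
1 = 9·27 − 11·22
1 = −11·130 + 53·27
1 = 53·417 − 170·130
1 = −170·3049 + 1243·417
1 = 1243·9564 − 3899·3049
So 3049·(-3899) ≡ 1 (mod 9564), i.e. 3049⁻¹ ≡ 5665.
Then x ≡ 5665·337 ≡ 5869 (mod 9564); the smallest non-negative solution is x = 5869.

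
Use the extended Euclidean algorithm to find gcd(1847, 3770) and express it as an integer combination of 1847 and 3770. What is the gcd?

Repeated division:
3770 = 2·1847 + 76
1847 = 24·76 + 23
76 = 3·23 + 7
23 = 3·7 + 2
7 = 3·2 + 1
2 = 2·1 + 0
gcd(1847, 3770) = 1.
Working backward:
1 = 7 − 3·2
1 = −3·23 + 10·7
1 = 10·76 − 33·23
1 = −33·1847 + 802·76
1 = 802·3770 − 1637·1847
So 1 = (802)·3770 + (-1637)·1847.

1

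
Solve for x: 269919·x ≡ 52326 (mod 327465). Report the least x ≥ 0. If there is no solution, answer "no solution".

First find gcd(269919, 327465):
327465 = 1*269919 + 57546
269919 = 4*57546 + 39735
57546 = 1*39735 + 17811
39735 = 2*17811 + 4113
17811 = 4*4113 + 1359
4113 = 3*1359 + 36
1359 = 37*36 + 27
36 = 1*27 + 9
27 = 3*9 + 0
gcd = 9 and 9 | 52326, so solutions exist. Divide through by 9: 29991x ≡ 5814 (mod 36385).
Now find 29991⁻¹ mod 36385:
36385 = 1·29991 + 6394
29991 = 4·6394 + 4415
6394 = 1·4415 + 1979
4415 = 2·1979 + 457
1979 = 4·457 + 151
457 = 3·151 + 4
151 = 37·4 + 3
4 = 1·3 + 1
3 = 3·1 + 0
Back-substitute:
1 = 4 − 3
1 = −151 + 38·4
1 = 38·457 − 115·151
1 = −115·1979 + 498·457
1 = 498·4415 − 1111·1979
1 = −1111·6394 + 1609·4415
1 = 1609·29991 − 7547·6394
1 = −7547·36385 + 9156·29991
So 29991⁻¹ ≡ 9156 (mod 36385).
Then x ≡ 9156·5814 ≡ 1729 (mod 36385); the smallest non-negative solution is x = 1729.

1729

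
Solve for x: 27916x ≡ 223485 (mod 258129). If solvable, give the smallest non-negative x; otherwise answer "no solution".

First find gcd(27916, 258129):
258129 = 9*27916 + 6885
27916 = 4*6885 + 376
6885 = 18*376 + 117
376 = 3*117 + 25
117 = 4*25 + 17
25 = 1*17 + 8
17 = 2*8 + 1
8 = 8*1 + 0
gcd = 1, so a unique solution mod 258129 exists.
Back-substitute for the Bézout coefficients:
1 = 17 − 2·8
1 = −2·25 + 3·17
1 = 3·117 − 14·25
1 = −14·376 + 45·117
1 = 45·6885 − 824·376
1 = −824·27916 + 3341·6885
1 = 3341·258129 − 30893·27916
So 27916·(-30893) ≡ 1 (mod 258129), giving 27916⁻¹ ≡ 227236.
x ≡ 27916⁻¹·223485 ≡ 227236·223485 ≡ 54258 (mod 258129).

54258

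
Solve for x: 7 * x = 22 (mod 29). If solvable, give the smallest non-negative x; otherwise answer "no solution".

First find gcd(7, 29):
29 = 4*7 + 1
7 = 7*1 + 0
gcd = 1, so a unique solution mod 29 exists.
Back-substitute for the Bézout coefficients:
1 = 29 − 4·7
So 7·(-4) ≡ 1 (mod 29), giving 7⁻¹ ≡ 25.
x ≡ 7⁻¹·22 ≡ 25·22 ≡ 28 (mod 29).

28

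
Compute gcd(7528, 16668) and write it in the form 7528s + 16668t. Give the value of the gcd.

4

Euclidean algorithm:
16668 = 2×7528 + 1612
7528 = 4×1612 + 1080
1612 = 1×1080 + 532
1080 = 2×532 + 16
532 = 33×16 + 4
16 = 4×4 + 0
gcd(7528, 16668) = 4.
Express as a combination:
4 = 532 − 33·16
4 = −33·1080 + 67·532
4 = 67·1612 − 100·1080
4 = −100·7528 + 467·1612
4 = 467·16668 − 1034·7528
So 4 = (467)·16668 + (-1034)·7528.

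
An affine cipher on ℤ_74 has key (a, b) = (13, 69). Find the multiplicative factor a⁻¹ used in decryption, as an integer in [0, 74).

57

gcd(74, 13) by repeated division:
74 = 5×13 + 9
13 = 1×9 + 4
9 = 2×4 + 1
4 = 4×1 + 0
The gcd is 1. Working backward:
1 = 9 − 2·4
1 = −2·13 + 3·9
1 = 3·74 − 17·13
So 13·(-17) ≡ 1 (mod 74), and -17 ≡ 57 (mod 74).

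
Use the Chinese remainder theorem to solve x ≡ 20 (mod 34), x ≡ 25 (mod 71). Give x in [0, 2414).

Write x = 20 + 34·k. Then 34·k ≡ 25 − 20 ≡ 5 (mod 71).
Need 34⁻¹ mod 71. Extended Euclid on (71, 34):
71 = 2*34 + 3
34 = 11*3 + 1
3 = 3*1 + 0
Back-substitute:
1 = 34 − 11·3
1 = −11·71 + 23·34
34⁻¹ ≡ 23 (mod 71), so k ≡ 23·5 ≡ 44 (mod 71).
x = 20 + 34·44 = 1516.

1516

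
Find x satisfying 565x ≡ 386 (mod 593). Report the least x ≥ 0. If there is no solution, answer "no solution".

First find gcd(565, 593):
593 = 1*565 + 28
565 = 20*28 + 5
28 = 5*5 + 3
5 = 1*3 + 2
3 = 1*2 + 1
2 = 2*1 + 0
gcd = 1, so a unique solution mod 593 exists.
Back-substitute for the Bézout coefficients:
1 = 3 − 2
1 = −5 + 2·3
1 = 2·28 − 11·5
1 = −11·565 + 222·28
1 = 222·593 − 233·565
So 565·(-233) ≡ 1 (mod 593), giving 565⁻¹ ≡ 360.
x ≡ 565⁻¹·386 ≡ 360·386 ≡ 198 (mod 593).

198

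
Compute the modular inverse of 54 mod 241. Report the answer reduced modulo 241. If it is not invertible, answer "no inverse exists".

Apply the Euclidean algorithm to 241 and 54:
241 = 4·54 + 25
54 = 2·25 + 4
25 = 6·4 + 1
4 = 4·1 + 0
The gcd is 1. Working backward:
1 = 25 − 6·4
1 = −6·54 + 13·25
1 = 13·241 − 58·54
Hence 54⁻¹ ≡ -58 ≡ 183 (mod 241).

183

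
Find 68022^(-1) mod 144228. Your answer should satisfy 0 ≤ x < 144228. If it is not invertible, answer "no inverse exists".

Euclidean algorithm on 144228, 68022:
144228 = 2×68022 + 8184
68022 = 8×8184 + 2550
8184 = 3×2550 + 534
2550 = 4×534 + 414
534 = 1×414 + 120
414 = 3×120 + 54
120 = 2×54 + 12
54 = 4×12 + 6
12 = 2×6 + 0
Since gcd = 6 > 1, 68022 is not a unit mod 144228.

no inverse exists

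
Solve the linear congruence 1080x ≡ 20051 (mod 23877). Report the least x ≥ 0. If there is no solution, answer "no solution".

no solution

gcd(1080, 23877):
23877 = 22×1080 + 117
1080 = 9×117 + 27
117 = 4×27 + 9
27 = 3×9 + 0
gcd = 9, but 9 ∤ 20051, so the congruence has no solution.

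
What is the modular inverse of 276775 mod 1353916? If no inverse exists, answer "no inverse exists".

Extended Euclidean algorithm:
1353916 = 4·276775 + 246816
276775 = 1·246816 + 29959
246816 = 8·29959 + 7144
29959 = 4·7144 + 1383
7144 = 5·1383 + 229
1383 = 6·229 + 9
229 = 25·9 + 4
9 = 2·4 + 1
4 = 4·1 + 0
gcd = 1, so the inverse exists. Back-substitute:
1 = 9 − 2·4
1 = −2·229 + 51·9
1 = 51·1383 − 308·229
1 = −308·7144 + 1591·1383
1 = 1591·29959 − 6672·7144
1 = −6672·246816 + 54967·29959
1 = 54967·276775 − 61639·246816
1 = −61639·1353916 + 301523·276775
So 276775·301523 ≡ 1 (mod 1353916).

301523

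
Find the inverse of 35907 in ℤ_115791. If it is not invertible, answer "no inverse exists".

Compute gcd(35907, 115791):
115791 = 3·35907 + 8070
35907 = 4·8070 + 3627
8070 = 2·3627 + 816
3627 = 4·816 + 363
816 = 2·363 + 90
363 = 4·90 + 3
90 = 30·3 + 0
gcd(35907, 115791) = 3 ≠ 1, so 35907 has no multiplicative inverse modulo 115791.

no inverse exists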